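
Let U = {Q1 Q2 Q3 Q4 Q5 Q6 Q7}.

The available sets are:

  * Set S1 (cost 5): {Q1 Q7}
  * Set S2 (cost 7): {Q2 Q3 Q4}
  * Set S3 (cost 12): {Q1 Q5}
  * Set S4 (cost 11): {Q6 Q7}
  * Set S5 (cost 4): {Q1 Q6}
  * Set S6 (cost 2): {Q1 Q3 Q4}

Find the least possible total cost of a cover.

28

S1, S2, S3, S5 together cover every element (S1 ∪ S2 ∪ S3 ∪ S5 = {Q1, Q2, Q3, Q4, Q5, Q6, Q7}); total cost 5 + 7 + 12 + 4 = 28.
The greedy pick S6, S5, S1, S2, S3 costs 30; no covering selection beats 28.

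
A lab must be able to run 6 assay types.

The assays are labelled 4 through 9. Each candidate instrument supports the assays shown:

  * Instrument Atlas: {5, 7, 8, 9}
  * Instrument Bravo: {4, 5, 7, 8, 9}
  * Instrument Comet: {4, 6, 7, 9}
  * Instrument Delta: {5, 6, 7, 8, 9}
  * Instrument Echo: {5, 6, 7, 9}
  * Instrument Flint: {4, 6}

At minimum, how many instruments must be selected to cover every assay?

2

Delta and Flint together: Delta ∪ Flint = {4, 5, 6, 7, 8, 9} — every assay is covered.
No single instrument has all 6 assays (the largest, Bravo, has 5), so 2 is optimal.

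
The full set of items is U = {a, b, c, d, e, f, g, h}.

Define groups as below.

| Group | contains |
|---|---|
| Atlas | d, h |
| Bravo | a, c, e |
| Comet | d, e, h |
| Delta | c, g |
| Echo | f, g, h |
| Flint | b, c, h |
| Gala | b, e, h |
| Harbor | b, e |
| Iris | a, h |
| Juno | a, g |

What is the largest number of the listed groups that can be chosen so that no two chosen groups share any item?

3

Delta, Harbor, Iris are pairwise disjoint (Delta={c,g}; Harbor={b,e}; Iris={a,h}).
Every remaining group overlaps one of these, and no 4 of the listed groups are pairwise disjoint, so 3 is the maximum.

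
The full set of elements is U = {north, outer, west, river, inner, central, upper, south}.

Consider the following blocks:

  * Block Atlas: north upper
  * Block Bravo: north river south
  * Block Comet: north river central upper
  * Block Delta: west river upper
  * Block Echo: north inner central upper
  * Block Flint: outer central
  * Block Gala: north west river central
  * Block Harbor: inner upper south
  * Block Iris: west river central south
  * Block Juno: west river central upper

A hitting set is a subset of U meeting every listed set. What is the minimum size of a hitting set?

3

Take H = {river, central, upper}. Each listed block contains at least one of these, so H is a hitting set of size 3.
No choice of 2 elements meets every block, so 3 is the minimum.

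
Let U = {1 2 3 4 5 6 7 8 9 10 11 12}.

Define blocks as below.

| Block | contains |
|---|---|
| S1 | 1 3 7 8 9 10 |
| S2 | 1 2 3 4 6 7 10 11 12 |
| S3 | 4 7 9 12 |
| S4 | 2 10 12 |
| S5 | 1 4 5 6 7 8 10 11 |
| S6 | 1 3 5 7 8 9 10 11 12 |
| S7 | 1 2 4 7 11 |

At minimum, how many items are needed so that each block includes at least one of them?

The 2 items {4, 10} hit every block.
No single item lies in every block, so at least 2 are needed and 2 is optimal.

2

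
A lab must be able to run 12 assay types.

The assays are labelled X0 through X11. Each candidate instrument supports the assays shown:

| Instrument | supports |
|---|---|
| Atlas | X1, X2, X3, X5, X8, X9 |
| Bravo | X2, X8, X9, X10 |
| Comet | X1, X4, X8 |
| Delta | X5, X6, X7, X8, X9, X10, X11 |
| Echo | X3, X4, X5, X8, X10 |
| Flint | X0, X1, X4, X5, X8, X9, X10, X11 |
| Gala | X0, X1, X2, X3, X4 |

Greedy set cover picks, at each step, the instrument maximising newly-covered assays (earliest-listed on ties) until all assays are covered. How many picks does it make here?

Greedy: pick Flint (covers 8 new) → pick Atlas (covers 2 new) → pick Delta (covers 2 new). Total picks: 3.
(The true minimum cover uses only 2 instruments, so greedy is not optimal here.)

3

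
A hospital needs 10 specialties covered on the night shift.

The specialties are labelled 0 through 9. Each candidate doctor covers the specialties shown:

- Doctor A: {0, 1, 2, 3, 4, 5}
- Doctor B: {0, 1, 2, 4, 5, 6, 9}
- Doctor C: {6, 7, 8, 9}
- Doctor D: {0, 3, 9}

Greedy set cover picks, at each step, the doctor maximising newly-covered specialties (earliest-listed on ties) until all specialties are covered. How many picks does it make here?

3

Greedy: pick B (covers 7 new) → pick C (covers 2 new) → pick A (covers 1 new). Total picks: 3.
(The true minimum cover uses only 2 doctors, so greedy is not optimal here.)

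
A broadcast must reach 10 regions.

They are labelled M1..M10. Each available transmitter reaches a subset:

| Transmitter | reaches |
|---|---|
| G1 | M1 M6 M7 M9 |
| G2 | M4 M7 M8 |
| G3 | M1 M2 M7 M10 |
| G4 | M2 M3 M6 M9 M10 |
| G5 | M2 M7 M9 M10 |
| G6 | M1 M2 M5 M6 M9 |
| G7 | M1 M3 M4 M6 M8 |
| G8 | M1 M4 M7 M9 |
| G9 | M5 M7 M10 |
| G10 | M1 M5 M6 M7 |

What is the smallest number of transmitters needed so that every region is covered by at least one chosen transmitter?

G2 and G4 and G10 together: G2 ∪ G4 ∪ G10 = {M1, M2, M3, M4, M5, M6, M7, M8, M9, M10} — every region is covered.
No 2 of the 10 transmitters cover everything (all 45 combinations miss at least one region), so 3 is optimal.

3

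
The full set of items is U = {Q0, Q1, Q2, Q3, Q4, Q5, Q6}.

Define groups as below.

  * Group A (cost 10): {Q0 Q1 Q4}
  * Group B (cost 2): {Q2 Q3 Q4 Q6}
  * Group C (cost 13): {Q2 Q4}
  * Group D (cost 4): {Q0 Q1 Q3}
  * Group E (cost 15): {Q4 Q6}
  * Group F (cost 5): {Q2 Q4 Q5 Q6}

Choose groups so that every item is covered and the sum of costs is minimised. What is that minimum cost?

D, F together cover every item (D ∪ F = {Q0, Q1, Q2, Q3, Q4, Q5, Q6}); total cost 4 + 5 = 9.
The greedy pick B, D, F costs 11; no covering selection beats 9.

9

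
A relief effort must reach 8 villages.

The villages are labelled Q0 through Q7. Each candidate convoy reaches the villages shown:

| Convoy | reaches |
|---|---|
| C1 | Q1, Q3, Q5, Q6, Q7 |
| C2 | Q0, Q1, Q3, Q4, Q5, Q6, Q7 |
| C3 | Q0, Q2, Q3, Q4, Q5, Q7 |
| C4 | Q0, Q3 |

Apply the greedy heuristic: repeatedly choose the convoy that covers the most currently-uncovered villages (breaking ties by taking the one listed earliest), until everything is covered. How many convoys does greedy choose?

2

Greedy: pick C2 (covers 7 new) → pick C3 (covers 1 new). Total picks: 2.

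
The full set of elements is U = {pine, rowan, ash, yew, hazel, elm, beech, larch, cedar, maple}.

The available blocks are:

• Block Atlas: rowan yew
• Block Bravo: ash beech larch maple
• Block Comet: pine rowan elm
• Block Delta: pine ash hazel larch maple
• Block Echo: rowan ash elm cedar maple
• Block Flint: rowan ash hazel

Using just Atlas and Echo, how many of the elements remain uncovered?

4

Union of Atlas, Echo = {rowan, ash, yew, elm, cedar, maple}.
Not covered: pine, hazel, beech, larch — 4 elements.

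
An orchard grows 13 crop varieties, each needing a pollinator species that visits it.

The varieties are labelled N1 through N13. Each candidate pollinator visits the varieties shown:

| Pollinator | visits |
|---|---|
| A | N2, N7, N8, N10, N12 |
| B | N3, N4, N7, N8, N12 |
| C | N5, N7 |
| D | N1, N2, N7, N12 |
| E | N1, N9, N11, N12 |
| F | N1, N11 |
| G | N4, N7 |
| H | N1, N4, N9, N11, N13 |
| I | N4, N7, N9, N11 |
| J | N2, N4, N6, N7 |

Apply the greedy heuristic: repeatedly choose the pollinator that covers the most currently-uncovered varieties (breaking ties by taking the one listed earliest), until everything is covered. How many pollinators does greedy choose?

5

Greedy: pick A (covers 5 new) → pick H (covers 5 new) → pick B (covers 1 new) → pick C (covers 1 new) → pick J (covers 1 new). Total picks: 5.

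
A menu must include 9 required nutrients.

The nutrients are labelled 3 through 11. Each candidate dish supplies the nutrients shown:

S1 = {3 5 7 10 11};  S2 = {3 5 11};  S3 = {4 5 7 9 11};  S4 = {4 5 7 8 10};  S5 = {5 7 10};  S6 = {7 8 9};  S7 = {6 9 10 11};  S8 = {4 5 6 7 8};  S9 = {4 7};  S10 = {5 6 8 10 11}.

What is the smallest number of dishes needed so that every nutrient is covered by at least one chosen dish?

Take {S1, S7, S8}. Their union is {3, 4, 5, 6, 7, 8, 9, 10, 11}, which is all 9 nutrients.
No 2 of the 10 dishes cover everything (all 45 combinations miss at least one nutrient), so 3 is optimal.

3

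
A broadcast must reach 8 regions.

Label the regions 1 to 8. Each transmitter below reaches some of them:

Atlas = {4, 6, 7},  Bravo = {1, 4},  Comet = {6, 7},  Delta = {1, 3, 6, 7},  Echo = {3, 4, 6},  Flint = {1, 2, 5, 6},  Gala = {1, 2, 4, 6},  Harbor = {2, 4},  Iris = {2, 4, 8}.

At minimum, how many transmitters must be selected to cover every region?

3

Delta and Flint and Iris together: Delta ∪ Flint ∪ Iris = {1, 2, 3, 4, 5, 6, 7, 8} — every region is covered.
Only Flint contains 5, so Flint is forced; the remaining 4 regions need at least 2 more transmitters (each remaining transmitter adds at most 2) — so at least 3 transmitters are needed, and 3 is optimal.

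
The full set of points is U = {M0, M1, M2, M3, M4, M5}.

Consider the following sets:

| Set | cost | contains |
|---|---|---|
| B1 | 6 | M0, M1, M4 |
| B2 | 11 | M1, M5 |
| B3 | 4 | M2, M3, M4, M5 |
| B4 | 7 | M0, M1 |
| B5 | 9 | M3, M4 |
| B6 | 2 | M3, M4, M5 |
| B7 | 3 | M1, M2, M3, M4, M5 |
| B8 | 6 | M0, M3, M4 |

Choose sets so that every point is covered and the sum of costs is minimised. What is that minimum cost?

B7, B8 together cover every point (B7 ∪ B8 = {M0, M1, M2, M3, M4, M5}); total cost 3 + 6 = 9.
No covering selection has total cost below 9.

9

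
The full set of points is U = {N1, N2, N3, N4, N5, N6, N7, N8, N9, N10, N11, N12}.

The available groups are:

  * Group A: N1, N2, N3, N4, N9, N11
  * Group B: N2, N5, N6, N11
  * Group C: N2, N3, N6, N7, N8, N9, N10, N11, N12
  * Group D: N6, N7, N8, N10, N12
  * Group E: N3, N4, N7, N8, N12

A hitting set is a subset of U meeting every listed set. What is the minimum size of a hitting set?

2

The 2 points {N11, N12} hit every group.
The groups B, E are pairwise disjoint, so any hitting set needs a separate point for each — at least 2. Hence 2 is optimal.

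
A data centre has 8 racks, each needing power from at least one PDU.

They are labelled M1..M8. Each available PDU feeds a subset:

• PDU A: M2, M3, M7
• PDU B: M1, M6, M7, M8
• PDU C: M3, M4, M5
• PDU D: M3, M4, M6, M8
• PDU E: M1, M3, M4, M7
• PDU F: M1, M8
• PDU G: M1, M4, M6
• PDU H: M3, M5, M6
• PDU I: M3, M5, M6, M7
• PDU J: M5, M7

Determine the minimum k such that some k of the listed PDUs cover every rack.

Take {A, B, C}. Their union is {M1, M2, M3, M4, M5, M6, M7, M8}, which is all 8 racks.
Only A contains M2, so A is forced; the remaining 5 racks need at least 2 more PDUs (each remaining PDU adds at most 3) — so at least 3 PDUs are needed, and 3 is optimal.

3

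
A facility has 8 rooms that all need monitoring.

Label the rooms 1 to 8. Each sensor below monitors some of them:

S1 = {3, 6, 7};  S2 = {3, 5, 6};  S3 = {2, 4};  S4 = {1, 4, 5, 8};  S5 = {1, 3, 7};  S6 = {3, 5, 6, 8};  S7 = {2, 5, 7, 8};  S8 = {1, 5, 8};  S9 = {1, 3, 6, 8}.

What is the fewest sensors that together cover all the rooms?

3

Take {S1, S3, S4}. Their union is {1, 2, 3, 4, 5, 6, 7, 8}, which is all 8 rooms.
No 2 of the 9 sensors cover everything (all 36 combinations miss at least one room), so 3 is optimal.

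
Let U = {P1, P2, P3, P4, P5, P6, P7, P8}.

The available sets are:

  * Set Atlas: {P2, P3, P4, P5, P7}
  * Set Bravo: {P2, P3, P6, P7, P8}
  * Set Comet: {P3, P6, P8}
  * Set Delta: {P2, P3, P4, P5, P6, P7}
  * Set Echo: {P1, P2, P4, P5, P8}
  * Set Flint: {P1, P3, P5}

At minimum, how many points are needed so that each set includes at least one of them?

2

Take H = {P5, P6}. Each listed set contains at least one of these, so H is a hitting set of size 2.
No single point lies in every set, so at least 2 are needed and 2 is optimal.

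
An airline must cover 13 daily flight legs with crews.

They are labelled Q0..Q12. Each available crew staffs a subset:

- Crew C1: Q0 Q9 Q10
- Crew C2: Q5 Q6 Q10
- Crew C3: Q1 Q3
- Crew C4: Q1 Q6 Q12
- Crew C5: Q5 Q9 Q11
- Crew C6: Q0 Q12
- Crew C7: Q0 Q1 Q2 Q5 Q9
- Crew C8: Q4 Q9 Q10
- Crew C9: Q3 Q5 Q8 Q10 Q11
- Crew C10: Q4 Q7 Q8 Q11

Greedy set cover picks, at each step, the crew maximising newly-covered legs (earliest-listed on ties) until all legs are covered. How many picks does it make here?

4

Greedy: pick C7 (covers 5 new) → pick C9 (covers 4 new) → pick C4 (covers 2 new) → pick C10 (covers 2 new). Total picks: 4.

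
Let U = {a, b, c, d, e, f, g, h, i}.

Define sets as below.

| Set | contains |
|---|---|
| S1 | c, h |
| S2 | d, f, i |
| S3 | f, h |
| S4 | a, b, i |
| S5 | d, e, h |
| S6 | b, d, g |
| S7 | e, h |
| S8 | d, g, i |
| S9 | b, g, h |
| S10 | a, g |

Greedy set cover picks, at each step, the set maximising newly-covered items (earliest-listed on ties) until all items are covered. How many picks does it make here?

5

Greedy: pick S2 (covers 3 new) → pick S9 (covers 3 new) → pick S1 (covers 1 new) → pick S4 (covers 1 new) → pick S5 (covers 1 new). Total picks: 5.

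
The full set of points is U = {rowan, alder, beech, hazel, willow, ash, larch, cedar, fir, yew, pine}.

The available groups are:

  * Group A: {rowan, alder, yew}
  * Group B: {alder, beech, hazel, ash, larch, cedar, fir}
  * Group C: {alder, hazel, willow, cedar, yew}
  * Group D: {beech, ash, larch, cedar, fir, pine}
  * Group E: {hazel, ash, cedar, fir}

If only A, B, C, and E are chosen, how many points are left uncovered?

Union of A, B, C, E = {rowan, alder, beech, hazel, willow, ash, larch, cedar, fir, yew}.
Not covered: pine — 1 point.

1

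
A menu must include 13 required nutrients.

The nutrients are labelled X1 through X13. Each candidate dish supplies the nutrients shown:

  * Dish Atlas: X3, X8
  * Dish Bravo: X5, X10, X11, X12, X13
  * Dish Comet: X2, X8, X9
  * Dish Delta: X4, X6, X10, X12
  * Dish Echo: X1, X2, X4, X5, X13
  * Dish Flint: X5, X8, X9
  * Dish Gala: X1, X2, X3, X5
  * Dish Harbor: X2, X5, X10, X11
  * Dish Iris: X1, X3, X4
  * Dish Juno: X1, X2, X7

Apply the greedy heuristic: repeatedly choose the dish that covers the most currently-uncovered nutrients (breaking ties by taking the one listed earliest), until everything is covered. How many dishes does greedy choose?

Greedy: pick Bravo (covers 5 new) → pick Comet (covers 3 new) → pick Iris (covers 3 new) → pick Delta (covers 1 new) → pick Juno (covers 1 new). Total picks: 5.

5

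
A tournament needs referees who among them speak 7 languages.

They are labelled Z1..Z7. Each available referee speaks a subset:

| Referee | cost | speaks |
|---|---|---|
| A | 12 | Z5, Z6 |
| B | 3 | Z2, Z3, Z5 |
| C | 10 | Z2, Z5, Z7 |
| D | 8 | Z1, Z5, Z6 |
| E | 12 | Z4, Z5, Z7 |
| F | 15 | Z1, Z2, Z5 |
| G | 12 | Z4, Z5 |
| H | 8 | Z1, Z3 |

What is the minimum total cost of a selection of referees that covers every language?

23

B, D, E together cover every language (B ∪ D ∪ E = {Z1, Z2, Z3, Z4, Z5, Z6, Z7}); total cost 3 + 8 + 12 = 23.
No covering selection has total cost below 23.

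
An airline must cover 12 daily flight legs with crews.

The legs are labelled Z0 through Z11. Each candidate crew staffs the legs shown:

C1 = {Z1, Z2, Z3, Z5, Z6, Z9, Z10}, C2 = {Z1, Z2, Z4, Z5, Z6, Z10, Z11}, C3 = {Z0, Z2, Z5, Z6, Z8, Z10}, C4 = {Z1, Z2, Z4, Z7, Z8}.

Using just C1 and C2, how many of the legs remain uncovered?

Union of C1, C2 = {Z1, Z2, Z3, Z4, Z5, Z6, Z9, Z10, Z11}.
Not covered: Z0, Z7, Z8 — 3 legs.

3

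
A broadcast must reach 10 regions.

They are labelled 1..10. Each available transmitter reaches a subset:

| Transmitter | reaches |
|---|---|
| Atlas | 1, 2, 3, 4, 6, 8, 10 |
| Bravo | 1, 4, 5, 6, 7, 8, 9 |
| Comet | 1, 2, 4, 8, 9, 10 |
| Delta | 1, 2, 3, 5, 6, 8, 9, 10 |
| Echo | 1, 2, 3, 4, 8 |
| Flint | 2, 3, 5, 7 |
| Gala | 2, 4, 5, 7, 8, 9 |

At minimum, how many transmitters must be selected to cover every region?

2

Take {Delta, Gala}. Their union is {1, 2, 3, 4, 5, 6, 7, 8, 9, 10}, which is all 10 regions.
No single transmitter has all 10 regions (the largest, Delta, has 8), so 2 is optimal.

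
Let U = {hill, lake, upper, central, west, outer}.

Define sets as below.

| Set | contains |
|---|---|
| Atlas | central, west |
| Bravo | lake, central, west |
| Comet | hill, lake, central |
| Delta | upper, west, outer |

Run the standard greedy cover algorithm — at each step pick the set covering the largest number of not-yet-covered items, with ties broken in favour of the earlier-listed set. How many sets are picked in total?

3

Greedy: pick Bravo (covers 3 new) → pick Delta (covers 2 new) → pick Comet (covers 1 new). Total picks: 3.
(The true minimum cover uses only 2 sets, so greedy is not optimal here.)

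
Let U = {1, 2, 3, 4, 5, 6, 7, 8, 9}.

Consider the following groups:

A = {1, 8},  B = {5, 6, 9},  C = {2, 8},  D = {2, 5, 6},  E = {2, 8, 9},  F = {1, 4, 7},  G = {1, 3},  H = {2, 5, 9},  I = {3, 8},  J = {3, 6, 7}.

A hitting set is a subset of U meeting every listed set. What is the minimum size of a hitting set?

4

Take T = {1, 5, 6, 8}. Each listed group contains at least one of these, so T is a hitting set of size 4.
No choice of 3 elements meets every group, so 4 is the minimum.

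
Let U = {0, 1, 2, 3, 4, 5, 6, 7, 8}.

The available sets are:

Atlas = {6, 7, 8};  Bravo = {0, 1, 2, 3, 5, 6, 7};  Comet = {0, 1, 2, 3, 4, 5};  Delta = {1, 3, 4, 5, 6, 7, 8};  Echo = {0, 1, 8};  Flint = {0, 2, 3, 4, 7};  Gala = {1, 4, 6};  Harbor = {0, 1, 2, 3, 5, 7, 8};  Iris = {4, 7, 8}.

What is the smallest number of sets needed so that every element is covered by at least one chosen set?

Delta and Harbor together: Delta ∪ Harbor = {0, 1, 2, 3, 4, 5, 6, 7, 8} — every element is covered.
No single set has all 9 elements (the largest, Bravo, has 7), so 2 is optimal.

2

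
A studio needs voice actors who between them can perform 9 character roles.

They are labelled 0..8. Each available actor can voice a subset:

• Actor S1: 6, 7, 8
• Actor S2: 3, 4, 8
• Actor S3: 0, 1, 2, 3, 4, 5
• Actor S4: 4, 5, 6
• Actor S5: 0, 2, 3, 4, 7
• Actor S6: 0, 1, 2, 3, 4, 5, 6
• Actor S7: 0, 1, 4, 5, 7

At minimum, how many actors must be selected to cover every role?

2

Take {S1, S6}. Their union is {0, 1, 2, 3, 4, 5, 6, 7, 8}, which is all 9 roles.
No single actor has all 9 roles (the largest, S6, has 7), so 2 is optimal.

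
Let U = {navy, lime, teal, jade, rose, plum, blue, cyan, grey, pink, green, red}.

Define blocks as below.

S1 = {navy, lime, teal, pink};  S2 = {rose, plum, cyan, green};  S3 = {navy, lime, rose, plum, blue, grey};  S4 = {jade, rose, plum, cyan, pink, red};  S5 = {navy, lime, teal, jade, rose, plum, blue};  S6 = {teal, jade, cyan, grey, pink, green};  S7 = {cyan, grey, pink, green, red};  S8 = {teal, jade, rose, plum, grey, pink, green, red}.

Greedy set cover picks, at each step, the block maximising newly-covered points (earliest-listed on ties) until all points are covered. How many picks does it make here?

Greedy: pick S8 (covers 8 new) → pick S3 (covers 3 new) → pick S2 (covers 1 new). Total picks: 3.
(The true minimum cover uses only 2 blocks, so greedy is not optimal here.)

3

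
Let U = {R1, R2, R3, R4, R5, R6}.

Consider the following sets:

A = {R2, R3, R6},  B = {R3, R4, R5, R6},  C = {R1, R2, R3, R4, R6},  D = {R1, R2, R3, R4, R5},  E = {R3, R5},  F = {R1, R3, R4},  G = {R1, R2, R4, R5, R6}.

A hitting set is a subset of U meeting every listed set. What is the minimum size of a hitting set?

2

Take H = {R3, R5}. Each listed set contains at least one of these, so H is a hitting set of size 2.
No single point lies in every set, so at least 2 are needed and 2 is optimal.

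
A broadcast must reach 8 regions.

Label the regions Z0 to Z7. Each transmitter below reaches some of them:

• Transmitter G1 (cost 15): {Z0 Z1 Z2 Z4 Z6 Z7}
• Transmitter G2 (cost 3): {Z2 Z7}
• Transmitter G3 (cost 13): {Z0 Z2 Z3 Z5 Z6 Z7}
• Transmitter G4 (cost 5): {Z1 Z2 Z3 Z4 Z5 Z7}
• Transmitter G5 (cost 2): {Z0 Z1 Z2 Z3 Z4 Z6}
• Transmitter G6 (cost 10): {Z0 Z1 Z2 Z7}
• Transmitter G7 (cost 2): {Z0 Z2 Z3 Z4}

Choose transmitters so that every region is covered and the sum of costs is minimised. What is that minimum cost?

G4, G5 together cover every region (G4 ∪ G5 = {Z0, Z1, Z2, Z3, Z4, Z5, Z6, Z7}); total cost 5 + 2 = 7.
No covering selection has total cost below 7.

7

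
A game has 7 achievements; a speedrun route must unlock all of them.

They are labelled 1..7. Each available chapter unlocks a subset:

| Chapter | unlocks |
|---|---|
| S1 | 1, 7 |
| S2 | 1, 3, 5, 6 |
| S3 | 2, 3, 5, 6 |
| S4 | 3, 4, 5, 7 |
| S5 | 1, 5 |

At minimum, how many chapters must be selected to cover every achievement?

3

S2 and S3 and S4 together: S2 ∪ S3 ∪ S4 = {1, 2, 3, 4, 5, 6, 7} — every achievement is covered.
Only S3 contains 2, so S3 is forced; the remaining 3 achievements need at least 2 more chapters (each remaining chapter adds at most 2) — so at least 3 chapters are needed, and 3 is optimal.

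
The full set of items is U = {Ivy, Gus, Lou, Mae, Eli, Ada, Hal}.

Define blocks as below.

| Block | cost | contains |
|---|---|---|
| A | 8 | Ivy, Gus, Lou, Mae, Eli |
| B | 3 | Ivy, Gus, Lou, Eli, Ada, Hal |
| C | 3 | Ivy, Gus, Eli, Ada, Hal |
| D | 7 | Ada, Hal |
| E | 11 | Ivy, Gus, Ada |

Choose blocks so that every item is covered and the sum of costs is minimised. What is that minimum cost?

11

A, B together cover every item (A ∪ B = {Ivy, Gus, Lou, Mae, Eli, Ada, Hal}); total cost 8 + 3 = 11.
No covering selection has total cost below 11.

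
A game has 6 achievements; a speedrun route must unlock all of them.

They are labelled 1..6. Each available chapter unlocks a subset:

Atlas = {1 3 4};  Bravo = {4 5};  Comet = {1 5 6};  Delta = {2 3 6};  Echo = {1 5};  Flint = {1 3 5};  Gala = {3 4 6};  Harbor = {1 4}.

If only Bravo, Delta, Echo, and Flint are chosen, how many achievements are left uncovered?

0

Union of Bravo, Delta, Echo, Flint = {1, 2, 3, 4, 5, 6} — that's every achievement, so 0 are uncovered.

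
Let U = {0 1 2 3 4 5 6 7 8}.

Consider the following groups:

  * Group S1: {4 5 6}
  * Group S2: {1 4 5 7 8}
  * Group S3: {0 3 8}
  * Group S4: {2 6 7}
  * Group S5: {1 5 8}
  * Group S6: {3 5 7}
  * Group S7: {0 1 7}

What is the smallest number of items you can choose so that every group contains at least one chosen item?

H = {0, 2, 5} meets every group (each contains at least one member of H), and |H| = 3.
No choice of 2 items meets every group, so 3 is the minimum.

3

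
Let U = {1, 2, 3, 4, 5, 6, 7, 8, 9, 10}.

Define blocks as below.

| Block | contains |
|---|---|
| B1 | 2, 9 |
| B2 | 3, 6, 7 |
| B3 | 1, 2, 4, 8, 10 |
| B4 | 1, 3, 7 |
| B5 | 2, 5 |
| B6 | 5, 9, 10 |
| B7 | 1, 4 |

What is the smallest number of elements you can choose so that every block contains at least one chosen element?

The 4 elements {1, 2, 5, 6} hit every block.
No choice of 3 elements meets every block, so 4 is the minimum.

4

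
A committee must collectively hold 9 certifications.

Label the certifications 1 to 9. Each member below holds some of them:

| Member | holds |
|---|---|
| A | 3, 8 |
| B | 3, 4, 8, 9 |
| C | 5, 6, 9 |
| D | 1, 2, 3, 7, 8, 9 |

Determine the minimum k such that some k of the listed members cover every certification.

3

B and C and D together: B ∪ C ∪ D = {1, 2, 3, 4, 5, 6, 7, 8, 9} — every certification is covered.
Only D contains 1, so D is forced; the remaining 3 certifications need at least 2 more members (each remaining member adds at most 2) — so at least 3 members are needed, and 3 is optimal.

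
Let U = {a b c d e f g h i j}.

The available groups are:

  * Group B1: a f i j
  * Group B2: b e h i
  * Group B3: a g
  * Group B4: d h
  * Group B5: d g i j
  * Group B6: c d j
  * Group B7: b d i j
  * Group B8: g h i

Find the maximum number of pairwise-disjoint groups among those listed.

B2, B3, B6 are pairwise disjoint (B2={b,e,h,i}; B3={a,g}; B6={c,d,j}).
Every remaining group overlaps one of these, and no 4 of the listed groups are pairwise disjoint, so 3 is the maximum.

3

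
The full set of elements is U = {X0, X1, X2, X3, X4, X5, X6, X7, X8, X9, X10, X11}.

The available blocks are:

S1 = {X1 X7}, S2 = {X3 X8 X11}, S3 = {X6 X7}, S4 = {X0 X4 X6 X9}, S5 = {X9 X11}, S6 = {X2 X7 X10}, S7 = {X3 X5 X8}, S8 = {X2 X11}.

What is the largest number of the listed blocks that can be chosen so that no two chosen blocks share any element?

S1, S4, S7, S8 are pairwise disjoint (S1={X1,X7}; S4={X0,X4,X6,X9}; S7={X3,X5,X8}; S8={X2,X11}).
Every remaining block overlaps one of these, and no 5 of the listed blocks are pairwise disjoint, so 4 is the maximum.

4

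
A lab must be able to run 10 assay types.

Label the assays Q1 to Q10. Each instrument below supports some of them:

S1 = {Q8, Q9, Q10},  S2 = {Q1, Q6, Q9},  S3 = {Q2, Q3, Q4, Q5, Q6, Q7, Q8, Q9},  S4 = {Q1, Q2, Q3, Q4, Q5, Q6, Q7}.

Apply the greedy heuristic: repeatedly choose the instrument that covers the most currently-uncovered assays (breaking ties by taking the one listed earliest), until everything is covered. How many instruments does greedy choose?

Greedy: pick S3 (covers 8 new) → pick S1 (covers 1 new) → pick S2 (covers 1 new). Total picks: 3.
(The true minimum cover uses only 2 instruments, so greedy is not optimal here.)

3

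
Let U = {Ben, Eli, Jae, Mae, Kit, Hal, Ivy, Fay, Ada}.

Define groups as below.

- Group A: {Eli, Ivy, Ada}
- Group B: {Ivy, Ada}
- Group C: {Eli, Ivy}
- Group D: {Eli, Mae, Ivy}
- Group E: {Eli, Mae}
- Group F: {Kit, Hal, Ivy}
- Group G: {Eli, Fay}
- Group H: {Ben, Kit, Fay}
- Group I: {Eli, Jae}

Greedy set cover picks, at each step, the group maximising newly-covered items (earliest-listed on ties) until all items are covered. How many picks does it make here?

Greedy: pick A (covers 3 new) → pick H (covers 3 new) → pick D (covers 1 new) → pick F (covers 1 new) → pick I (covers 1 new). Total picks: 5.

5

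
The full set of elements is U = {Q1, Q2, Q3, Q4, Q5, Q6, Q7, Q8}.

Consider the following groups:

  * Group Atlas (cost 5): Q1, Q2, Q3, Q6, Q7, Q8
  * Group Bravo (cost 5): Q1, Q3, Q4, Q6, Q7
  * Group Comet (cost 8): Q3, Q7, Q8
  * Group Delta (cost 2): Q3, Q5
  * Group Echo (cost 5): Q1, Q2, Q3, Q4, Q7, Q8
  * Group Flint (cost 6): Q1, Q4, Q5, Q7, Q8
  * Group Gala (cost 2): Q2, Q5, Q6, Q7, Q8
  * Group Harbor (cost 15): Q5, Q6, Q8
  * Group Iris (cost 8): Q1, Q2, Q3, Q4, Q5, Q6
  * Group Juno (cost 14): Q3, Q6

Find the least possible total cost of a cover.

7

Bravo, Gala together cover every element (Bravo ∪ Gala = {Q1, Q2, Q3, Q4, Q5, Q6, Q7, Q8}); total cost 5 + 2 = 7.
No covering selection has total cost below 7.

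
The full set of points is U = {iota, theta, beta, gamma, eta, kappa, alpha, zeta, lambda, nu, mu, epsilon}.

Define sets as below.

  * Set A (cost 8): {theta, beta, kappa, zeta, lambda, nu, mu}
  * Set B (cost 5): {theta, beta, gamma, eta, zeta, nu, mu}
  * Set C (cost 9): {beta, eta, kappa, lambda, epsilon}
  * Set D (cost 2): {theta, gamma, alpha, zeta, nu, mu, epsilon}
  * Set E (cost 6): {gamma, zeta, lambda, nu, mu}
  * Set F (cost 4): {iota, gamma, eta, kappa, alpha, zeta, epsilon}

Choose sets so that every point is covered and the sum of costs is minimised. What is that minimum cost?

A, F together cover every point (A ∪ F = {iota, theta, beta, gamma, eta, kappa, alpha, zeta, lambda, nu, mu, epsilon}); total cost 8 + 4 = 12.
The greedy pick D, F, A costs 14; no covering selection beats 12.

12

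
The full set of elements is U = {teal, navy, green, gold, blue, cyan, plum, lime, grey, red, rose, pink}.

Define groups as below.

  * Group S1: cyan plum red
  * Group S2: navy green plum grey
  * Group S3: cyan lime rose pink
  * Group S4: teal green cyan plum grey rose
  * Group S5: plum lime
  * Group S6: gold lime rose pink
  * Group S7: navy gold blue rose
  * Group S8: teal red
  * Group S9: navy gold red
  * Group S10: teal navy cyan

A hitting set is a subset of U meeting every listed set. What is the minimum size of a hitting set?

H = {navy, cyan, lime, red} meets every group (each contains at least one member of H), and |H| = 4.
No choice of 3 elements meets every group, so 4 is the minimum.

4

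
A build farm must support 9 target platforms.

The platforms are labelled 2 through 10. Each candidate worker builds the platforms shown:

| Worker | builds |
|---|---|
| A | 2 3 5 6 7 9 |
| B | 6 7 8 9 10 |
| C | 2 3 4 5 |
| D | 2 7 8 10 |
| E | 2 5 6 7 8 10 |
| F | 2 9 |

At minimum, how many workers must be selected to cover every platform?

B and C together: B ∪ C = {2, 3, 4, 5, 6, 7, 8, 9, 10} — every platform is covered.
No single worker has all 9 platforms (the largest, A, has 6), so 2 is optimal.

2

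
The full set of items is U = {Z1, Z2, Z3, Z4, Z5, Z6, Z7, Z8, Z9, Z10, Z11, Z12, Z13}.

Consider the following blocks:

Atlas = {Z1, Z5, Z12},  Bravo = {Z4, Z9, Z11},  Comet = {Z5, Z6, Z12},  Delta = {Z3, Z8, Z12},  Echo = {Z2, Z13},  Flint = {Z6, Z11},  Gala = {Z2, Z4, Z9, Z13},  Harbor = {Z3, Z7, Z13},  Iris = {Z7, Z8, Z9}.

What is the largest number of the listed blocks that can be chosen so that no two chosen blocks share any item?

4

Atlas, Echo, Flint, Iris are pairwise disjoint (Atlas={Z1,Z5,Z12}; Echo={Z2,Z13}; Flint={Z6,Z11}; Iris={Z7,Z8,Z9}).
Every remaining block overlaps one of these, and no 5 of the listed blocks are pairwise disjoint, so 4 is the maximum.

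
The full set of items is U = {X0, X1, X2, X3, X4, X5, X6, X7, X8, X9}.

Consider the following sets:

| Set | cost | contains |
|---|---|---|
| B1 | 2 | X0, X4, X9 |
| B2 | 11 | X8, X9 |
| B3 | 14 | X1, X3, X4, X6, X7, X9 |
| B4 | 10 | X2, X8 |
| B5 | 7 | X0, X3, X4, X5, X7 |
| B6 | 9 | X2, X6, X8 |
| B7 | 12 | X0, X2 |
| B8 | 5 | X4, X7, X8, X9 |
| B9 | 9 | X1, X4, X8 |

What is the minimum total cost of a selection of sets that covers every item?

B1, B5, B6, B9 together cover every item (B1 ∪ B5 ∪ B6 ∪ B9 = {X0, X1, X2, X3, X4, X5, X6, X7, X8, X9}); total cost 2 + 7 + 9 + 9 = 27.
No covering selection has total cost below 27.

27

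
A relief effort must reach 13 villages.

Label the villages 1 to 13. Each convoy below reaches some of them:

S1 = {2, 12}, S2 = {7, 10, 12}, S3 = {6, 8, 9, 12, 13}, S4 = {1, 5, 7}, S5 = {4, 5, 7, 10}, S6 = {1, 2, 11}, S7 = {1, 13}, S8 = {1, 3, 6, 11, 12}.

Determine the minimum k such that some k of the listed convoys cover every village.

S3 and S5 and S6 and S8 together: S3 ∪ S5 ∪ S6 ∪ S8 = {1, 2, 3, 4, 5, 6, 7, 8, 9, 10, 11, 12, 13} — every village is covered.
No 3 of the 8 convoys cover everything (all 56 combinations miss at least one village), so 4 is optimal.

4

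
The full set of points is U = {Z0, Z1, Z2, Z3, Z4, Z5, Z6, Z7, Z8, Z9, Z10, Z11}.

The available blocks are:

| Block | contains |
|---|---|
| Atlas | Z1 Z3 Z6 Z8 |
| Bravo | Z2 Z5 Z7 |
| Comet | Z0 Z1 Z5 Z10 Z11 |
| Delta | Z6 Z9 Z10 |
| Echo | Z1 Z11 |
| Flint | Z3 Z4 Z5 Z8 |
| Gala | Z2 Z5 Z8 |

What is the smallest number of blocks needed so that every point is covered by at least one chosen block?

Bravo, Comet, Delta, and Flint cover everything between them: the union {Z0, Z1, Z2, Z3, Z4, Z5, Z6, Z7, Z8, Z9, Z10, Z11} is all of U.
Only Comet contains Z0, so Comet is forced; the remaining 7 points need at least 3 more blocks (each remaining block adds at most 3) — so at least 4 blocks are needed, and 4 is optimal.

4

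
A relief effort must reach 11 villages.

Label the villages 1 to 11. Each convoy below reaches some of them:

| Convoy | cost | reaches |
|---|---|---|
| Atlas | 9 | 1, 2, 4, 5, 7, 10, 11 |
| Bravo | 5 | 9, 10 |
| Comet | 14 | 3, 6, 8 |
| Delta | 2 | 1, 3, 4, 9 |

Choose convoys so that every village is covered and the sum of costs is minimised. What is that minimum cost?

25

Atlas, Comet, Delta together cover every village (Atlas ∪ Comet ∪ Delta = {1, 2, 3, 4, 5, 6, 7, 8, 9, 10, 11}); total cost 9 + 14 + 2 = 25.
No covering selection has total cost below 25.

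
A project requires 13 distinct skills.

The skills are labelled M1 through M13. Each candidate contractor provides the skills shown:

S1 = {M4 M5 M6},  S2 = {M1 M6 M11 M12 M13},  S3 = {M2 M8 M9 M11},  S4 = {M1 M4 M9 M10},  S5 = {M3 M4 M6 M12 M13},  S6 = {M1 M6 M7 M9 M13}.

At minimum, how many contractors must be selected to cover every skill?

S1 and S3 and S4 and S5 and S6 together: S1 ∪ S3 ∪ S4 ∪ S5 ∪ S6 = {M1, M2, M3, M4, M5, M6, M7, M8, M9, M10, M11, M12, M13} — every skill is covered.
No 4 of the 6 contractors cover everything (all 15 combinations miss at least one skill), so 5 is optimal.

5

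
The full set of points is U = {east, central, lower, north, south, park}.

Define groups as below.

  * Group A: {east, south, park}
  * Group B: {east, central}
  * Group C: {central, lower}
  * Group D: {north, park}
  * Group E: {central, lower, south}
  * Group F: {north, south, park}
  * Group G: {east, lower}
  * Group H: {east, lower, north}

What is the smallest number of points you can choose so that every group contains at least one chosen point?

T = {east, central, park} meets every group (each contains at least one member of T), and |T| = 3.
No choice of 2 points meets every group, so 3 is the minimum.

3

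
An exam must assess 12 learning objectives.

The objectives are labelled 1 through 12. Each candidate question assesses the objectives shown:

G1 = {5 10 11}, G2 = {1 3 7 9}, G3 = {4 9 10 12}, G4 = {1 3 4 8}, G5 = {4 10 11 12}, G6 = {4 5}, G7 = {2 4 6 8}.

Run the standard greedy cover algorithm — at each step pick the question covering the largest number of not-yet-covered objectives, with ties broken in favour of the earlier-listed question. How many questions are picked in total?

Greedy: pick G2 (covers 4 new) → pick G5 (covers 4 new) → pick G7 (covers 3 new) → pick G1 (covers 1 new). Total picks: 4.

4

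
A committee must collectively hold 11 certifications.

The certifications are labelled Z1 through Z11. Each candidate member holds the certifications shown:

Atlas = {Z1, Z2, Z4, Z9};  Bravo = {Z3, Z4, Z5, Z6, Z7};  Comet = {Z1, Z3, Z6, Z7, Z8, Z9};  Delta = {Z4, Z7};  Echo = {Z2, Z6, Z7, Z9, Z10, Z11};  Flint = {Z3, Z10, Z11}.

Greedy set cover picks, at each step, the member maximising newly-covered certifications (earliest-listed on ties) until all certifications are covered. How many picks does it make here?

3

Greedy: pick Comet (covers 6 new) → pick Echo (covers 3 new) → pick Bravo (covers 2 new). Total picks: 3.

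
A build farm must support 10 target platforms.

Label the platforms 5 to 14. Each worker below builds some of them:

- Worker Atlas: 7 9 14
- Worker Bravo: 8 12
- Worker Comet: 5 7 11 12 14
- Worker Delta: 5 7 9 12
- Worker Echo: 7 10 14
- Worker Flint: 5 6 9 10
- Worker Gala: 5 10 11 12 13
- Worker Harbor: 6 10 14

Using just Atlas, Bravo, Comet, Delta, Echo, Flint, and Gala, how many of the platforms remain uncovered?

0

Union of Atlas, Bravo, Comet, Delta, Echo, Flint, Gala = {5, 6, 7, 8, 9, 10, 11, 12, 13, 14} — that's every platform, so 0 are uncovered.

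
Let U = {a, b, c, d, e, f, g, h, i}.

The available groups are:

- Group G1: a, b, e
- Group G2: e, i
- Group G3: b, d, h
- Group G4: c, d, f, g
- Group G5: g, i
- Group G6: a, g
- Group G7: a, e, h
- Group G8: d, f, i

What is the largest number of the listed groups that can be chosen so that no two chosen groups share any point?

G2, G3, G6 are pairwise disjoint (G2={e,i}; G3={b,d,h}; G6={a,g}).
Every remaining group overlaps one of these, and no 4 of the listed groups are pairwise disjoint, so 3 is the maximum.

3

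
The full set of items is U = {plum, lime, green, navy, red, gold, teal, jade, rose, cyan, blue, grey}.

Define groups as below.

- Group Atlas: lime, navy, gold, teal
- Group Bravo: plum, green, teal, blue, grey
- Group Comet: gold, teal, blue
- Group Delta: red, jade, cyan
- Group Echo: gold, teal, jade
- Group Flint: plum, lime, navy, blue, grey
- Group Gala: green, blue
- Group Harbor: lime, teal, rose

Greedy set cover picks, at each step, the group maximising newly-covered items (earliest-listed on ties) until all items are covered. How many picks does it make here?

Greedy: pick Bravo (covers 5 new) → pick Atlas (covers 3 new) → pick Delta (covers 3 new) → pick Harbor (covers 1 new). Total picks: 4.

4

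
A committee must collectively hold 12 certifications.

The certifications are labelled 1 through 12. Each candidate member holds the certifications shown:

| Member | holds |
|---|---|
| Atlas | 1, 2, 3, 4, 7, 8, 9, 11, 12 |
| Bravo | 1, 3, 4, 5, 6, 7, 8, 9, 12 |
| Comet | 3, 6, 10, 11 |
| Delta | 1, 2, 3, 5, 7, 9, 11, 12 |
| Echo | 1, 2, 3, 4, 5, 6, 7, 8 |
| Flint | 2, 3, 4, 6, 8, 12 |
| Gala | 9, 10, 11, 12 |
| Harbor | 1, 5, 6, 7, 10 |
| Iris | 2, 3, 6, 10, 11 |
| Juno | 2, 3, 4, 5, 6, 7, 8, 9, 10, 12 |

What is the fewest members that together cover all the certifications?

2

Take {Echo, Gala}. Their union is {1, 2, 3, 4, 5, 6, 7, 8, 9, 10, 11, 12}, which is all 12 certifications.
No single member has all 12 certifications (the largest, Juno, has 10), so 2 is optimal.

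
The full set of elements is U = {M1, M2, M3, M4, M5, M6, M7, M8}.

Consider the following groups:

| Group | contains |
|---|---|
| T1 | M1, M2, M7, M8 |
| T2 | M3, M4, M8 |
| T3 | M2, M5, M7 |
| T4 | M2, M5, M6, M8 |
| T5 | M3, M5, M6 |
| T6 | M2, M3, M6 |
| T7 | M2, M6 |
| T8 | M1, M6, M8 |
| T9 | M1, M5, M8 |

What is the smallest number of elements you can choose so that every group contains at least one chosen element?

H = {M2, M6, M8} meets every group (each contains at least one member of H), and |H| = 3.
No choice of 2 elements meets every group, so 3 is the minimum.

3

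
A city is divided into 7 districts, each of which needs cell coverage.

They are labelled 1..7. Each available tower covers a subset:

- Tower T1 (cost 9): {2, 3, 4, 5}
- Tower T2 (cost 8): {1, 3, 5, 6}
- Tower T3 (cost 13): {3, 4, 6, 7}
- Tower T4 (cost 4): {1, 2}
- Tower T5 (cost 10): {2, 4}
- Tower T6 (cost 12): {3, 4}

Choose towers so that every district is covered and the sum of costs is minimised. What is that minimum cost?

T2, T3, T4 together cover every district (T2 ∪ T3 ∪ T4 = {1, 2, 3, 4, 5, 6, 7}); total cost 8 + 13 + 4 = 25.
No covering selection has total cost below 25.

25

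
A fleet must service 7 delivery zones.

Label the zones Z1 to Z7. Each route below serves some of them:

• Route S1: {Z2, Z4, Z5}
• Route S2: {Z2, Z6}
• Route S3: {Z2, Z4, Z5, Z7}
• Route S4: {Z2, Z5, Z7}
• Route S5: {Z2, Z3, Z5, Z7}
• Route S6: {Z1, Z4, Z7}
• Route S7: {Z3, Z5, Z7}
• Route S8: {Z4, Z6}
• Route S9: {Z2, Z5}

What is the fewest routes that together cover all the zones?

3

Take {S5, S6, S8}. Their union is {Z1, Z2, Z3, Z4, Z5, Z6, Z7}, which is all 7 zones.
Only S6 contains Z1, so S6 is forced; the remaining 4 zones need at least 2 more routes (each remaining route adds at most 3) — so at least 3 routes are needed, and 3 is optimal.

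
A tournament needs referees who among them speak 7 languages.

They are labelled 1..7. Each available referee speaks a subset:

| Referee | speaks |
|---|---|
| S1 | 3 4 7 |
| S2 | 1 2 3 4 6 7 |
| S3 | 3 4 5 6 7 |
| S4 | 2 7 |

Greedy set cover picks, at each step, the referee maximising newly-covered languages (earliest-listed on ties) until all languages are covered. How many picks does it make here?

2

Greedy: pick S2 (covers 6 new) → pick S3 (covers 1 new). Total picks: 2.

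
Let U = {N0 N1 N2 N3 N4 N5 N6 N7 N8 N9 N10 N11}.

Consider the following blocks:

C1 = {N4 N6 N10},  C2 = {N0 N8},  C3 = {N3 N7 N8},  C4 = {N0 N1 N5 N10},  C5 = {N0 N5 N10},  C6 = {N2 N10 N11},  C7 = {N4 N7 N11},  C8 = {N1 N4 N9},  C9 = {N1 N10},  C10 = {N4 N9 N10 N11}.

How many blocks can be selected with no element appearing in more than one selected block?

3

C2, C6, C8 are pairwise disjoint (C2={N0,N8}; C6={N2,N10,N11}; C8={N1,N4,N9}).
Every remaining block overlaps one of these, and no 4 of the listed blocks are pairwise disjoint, so 3 is the maximum.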